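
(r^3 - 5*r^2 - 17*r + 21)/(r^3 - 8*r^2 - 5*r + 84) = (r - 1)/(r - 4)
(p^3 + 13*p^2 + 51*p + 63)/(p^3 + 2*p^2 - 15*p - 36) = (p + 7)/(p - 4)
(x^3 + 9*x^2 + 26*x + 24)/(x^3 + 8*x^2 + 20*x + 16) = (x + 3)/(x + 2)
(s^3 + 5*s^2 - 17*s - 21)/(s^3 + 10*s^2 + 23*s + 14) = (s - 3)/(s + 2)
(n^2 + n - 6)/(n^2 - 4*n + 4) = (n + 3)/(n - 2)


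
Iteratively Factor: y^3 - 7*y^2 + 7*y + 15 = (y - 5)*(y^2 - 2*y - 3) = (y - 5)*(y + 1)*(y - 3)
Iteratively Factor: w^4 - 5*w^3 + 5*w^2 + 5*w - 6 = (w - 3)*(w^3 - 2*w^2 - w + 2) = (w - 3)*(w - 2)*(w^2 - 1) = (w - 3)*(w - 2)*(w - 1)*(w + 1)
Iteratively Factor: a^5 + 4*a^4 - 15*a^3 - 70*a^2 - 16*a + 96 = (a - 4)*(a^4 + 8*a^3 + 17*a^2 - 2*a - 24) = (a - 4)*(a + 4)*(a^3 + 4*a^2 + a - 6) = (a - 4)*(a - 1)*(a + 4)*(a^2 + 5*a + 6) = (a - 4)*(a - 1)*(a + 2)*(a + 4)*(a + 3)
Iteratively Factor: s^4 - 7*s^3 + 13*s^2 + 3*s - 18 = (s - 2)*(s^3 - 5*s^2 + 3*s + 9) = (s - 2)*(s + 1)*(s^2 - 6*s + 9) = (s - 3)*(s - 2)*(s + 1)*(s - 3)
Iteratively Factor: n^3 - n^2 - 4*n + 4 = (n - 2)*(n^2 + n - 2) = (n - 2)*(n - 1)*(n + 2)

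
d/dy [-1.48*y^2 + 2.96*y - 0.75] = 2.96 - 2.96*y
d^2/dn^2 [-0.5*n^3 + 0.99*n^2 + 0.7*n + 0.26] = 1.98 - 3.0*n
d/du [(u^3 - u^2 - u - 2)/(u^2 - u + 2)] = (u^4 - 2*u^3 + 8*u^2 - 4)/(u^4 - 2*u^3 + 5*u^2 - 4*u + 4)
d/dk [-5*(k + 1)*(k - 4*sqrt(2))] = -10*k - 5 + 20*sqrt(2)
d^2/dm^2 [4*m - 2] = 0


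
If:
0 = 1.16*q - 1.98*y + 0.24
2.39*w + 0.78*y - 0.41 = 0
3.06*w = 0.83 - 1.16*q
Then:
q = 0.74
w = -0.01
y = 0.56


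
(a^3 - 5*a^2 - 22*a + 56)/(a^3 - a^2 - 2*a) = (a^2 - 3*a - 28)/(a*(a + 1))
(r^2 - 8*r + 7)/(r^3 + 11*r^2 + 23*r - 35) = (r - 7)/(r^2 + 12*r + 35)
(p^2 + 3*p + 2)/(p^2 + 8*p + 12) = (p + 1)/(p + 6)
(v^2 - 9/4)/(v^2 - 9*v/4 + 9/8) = 2*(2*v + 3)/(4*v - 3)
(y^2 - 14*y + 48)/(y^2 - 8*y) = (y - 6)/y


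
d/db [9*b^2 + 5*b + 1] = 18*b + 5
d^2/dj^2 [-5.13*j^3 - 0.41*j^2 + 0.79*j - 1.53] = -30.78*j - 0.82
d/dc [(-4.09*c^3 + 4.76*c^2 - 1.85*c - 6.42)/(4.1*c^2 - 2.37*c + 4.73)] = (-16.769*c^4 + 19.3866*c^3 - 61.7333*c^2 + 97.6736*c - 23.9659)/(16.81*c^4 - 19.434*c^3 + 44.4029*c^2 - 22.4202*c + 22.3729)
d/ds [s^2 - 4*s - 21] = 2*s - 4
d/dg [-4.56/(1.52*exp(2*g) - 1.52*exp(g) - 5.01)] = (13.8624*exp(g) - 6.9312)*exp(g)/(-1.52*exp(2*g) + 1.52*exp(g) + 5.01)^2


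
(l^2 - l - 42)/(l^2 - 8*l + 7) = (l + 6)/(l - 1)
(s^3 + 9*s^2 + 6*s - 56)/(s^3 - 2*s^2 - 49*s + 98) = (s + 4)/(s - 7)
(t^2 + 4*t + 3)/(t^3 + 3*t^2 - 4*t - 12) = (t + 1)/(t^2 - 4)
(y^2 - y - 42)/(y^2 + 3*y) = (y^2 - y - 42)/(y*(y + 3))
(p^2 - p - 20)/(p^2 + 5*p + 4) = (p - 5)/(p + 1)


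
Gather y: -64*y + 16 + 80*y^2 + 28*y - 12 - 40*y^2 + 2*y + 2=40*y^2 - 34*y + 6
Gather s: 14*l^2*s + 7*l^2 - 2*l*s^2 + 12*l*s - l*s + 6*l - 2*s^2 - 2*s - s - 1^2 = 7*l^2 + 6*l + s^2*(-2*l - 2) + s*(14*l^2 + 11*l - 3) - 1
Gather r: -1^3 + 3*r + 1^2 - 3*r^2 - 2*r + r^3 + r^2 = r^3 - 2*r^2 + r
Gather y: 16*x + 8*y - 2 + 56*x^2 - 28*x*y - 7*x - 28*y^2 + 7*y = 56*x^2 + 9*x - 28*y^2 + y*(15 - 28*x) - 2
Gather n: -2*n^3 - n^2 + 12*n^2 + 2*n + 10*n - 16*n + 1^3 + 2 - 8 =-2*n^3 + 11*n^2 - 4*n - 5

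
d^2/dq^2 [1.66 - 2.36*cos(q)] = 2.36*cos(q)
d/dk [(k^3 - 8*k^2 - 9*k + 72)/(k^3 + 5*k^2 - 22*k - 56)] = (13*k^4 - 26*k^3 - 163*k^2 + 176*k + 2088)/(k^6 + 10*k^5 - 19*k^4 - 332*k^3 - 76*k^2 + 2464*k + 3136)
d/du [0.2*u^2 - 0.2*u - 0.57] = 0.4*u - 0.2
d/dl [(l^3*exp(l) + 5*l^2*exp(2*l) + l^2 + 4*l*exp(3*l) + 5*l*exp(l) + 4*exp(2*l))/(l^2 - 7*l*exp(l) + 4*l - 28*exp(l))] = ((l^2 - 7*l*exp(l) + 4*l - 28*exp(l))*(l^3*exp(l) + 10*l^2*exp(2*l) + 3*l^2*exp(l) + 12*l*exp(3*l) + 10*l*exp(2*l) + 5*l*exp(l) + 2*l + 4*exp(3*l) + 8*exp(2*l) + 5*exp(l)) + (7*l*exp(l) - 2*l + 35*exp(l) - 4)*(l^3*exp(l) + 5*l^2*exp(2*l) + l^2 + 4*l*exp(3*l) + 5*l*exp(l) + 4*exp(2*l)))/(l^2 - 7*l*exp(l) + 4*l - 28*exp(l))^2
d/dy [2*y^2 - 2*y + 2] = 4*y - 2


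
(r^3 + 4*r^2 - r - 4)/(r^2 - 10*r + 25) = (r^3 + 4*r^2 - r - 4)/(r^2 - 10*r + 25)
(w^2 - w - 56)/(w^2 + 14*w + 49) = (w - 8)/(w + 7)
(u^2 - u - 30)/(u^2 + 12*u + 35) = (u - 6)/(u + 7)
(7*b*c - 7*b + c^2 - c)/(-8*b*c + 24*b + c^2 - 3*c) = (-7*b*c + 7*b - c^2 + c)/(8*b*c - 24*b - c^2 + 3*c)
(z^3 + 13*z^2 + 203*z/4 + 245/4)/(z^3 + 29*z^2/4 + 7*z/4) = (4*z^2 + 24*z + 35)/(z*(4*z + 1))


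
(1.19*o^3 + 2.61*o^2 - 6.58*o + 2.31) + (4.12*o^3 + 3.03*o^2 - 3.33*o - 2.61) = 5.31*o^3 + 5.64*o^2 - 9.91*o - 0.3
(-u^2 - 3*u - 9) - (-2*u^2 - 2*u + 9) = u^2 - u - 18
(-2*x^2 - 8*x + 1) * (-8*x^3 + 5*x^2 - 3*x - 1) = 16*x^5 + 54*x^4 - 42*x^3 + 31*x^2 + 5*x - 1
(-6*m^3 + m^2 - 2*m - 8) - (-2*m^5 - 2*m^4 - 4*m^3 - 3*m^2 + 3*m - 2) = 2*m^5 + 2*m^4 - 2*m^3 + 4*m^2 - 5*m - 6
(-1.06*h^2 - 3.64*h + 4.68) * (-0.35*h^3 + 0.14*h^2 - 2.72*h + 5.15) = 0.371*h^5 + 1.1256*h^4 + 0.7356*h^3 + 5.097*h^2 - 31.4756*h + 24.102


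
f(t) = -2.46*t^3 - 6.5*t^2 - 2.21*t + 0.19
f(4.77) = -425.23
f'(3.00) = -107.63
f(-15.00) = 6873.34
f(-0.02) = 0.23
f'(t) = -7.38*t^2 - 13.0*t - 2.21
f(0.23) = -0.69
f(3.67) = -217.07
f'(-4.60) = -98.57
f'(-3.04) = -30.89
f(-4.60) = 112.26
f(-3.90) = 55.87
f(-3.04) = 15.95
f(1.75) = -36.77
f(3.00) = -131.36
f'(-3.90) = -63.76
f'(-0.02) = -1.95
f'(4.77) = -232.14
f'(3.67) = -149.32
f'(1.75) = -47.56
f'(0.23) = -5.59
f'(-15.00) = -1467.71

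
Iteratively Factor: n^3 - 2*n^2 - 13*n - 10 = (n + 2)*(n^2 - 4*n - 5) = (n + 1)*(n + 2)*(n - 5)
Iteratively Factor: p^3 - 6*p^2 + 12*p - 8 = (p - 2)*(p^2 - 4*p + 4) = (p - 2)^2*(p - 2)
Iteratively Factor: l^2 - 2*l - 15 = (l + 3)*(l - 5)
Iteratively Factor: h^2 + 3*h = (h)*(h + 3)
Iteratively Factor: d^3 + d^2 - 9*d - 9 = (d - 3)*(d^2 + 4*d + 3) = (d - 3)*(d + 1)*(d + 3)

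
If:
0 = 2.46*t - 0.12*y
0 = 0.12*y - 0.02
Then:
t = 0.01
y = 0.17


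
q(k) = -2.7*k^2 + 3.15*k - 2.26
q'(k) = 3.15 - 5.4*k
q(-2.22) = -22.56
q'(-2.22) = 15.14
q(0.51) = -1.36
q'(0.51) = 0.40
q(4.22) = -37.05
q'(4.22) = -19.64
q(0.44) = -1.40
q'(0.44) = 0.77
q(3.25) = -20.54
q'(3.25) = -14.40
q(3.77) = -28.76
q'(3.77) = -17.21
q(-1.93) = -18.40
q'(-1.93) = 13.57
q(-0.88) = -7.12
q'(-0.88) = 7.90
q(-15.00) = -657.01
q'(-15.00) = 84.15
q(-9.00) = -249.31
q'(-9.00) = 51.75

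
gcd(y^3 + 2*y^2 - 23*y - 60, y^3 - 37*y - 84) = y^2 + 7*y + 12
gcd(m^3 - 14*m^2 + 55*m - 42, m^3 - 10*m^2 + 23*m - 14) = m^2 - 8*m + 7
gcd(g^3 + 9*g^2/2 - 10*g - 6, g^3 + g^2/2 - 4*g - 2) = g^2 - 3*g/2 - 1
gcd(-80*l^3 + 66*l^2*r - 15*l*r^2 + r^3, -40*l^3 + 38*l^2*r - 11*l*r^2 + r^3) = 10*l^2 - 7*l*r + r^2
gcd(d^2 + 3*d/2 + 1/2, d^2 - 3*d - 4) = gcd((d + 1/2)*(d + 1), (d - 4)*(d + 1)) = d + 1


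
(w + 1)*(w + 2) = w^2 + 3*w + 2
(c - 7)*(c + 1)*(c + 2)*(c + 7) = c^4 + 3*c^3 - 47*c^2 - 147*c - 98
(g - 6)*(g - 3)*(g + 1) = g^3 - 8*g^2 + 9*g + 18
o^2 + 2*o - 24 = (o - 4)*(o + 6)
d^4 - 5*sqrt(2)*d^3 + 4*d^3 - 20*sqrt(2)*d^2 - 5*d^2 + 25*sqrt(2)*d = d*(d - 1)*(d + 5)*(d - 5*sqrt(2))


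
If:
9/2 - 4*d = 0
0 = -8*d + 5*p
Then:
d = 9/8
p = 9/5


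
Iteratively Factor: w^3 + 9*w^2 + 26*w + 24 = (w + 2)*(w^2 + 7*w + 12) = (w + 2)*(w + 4)*(w + 3)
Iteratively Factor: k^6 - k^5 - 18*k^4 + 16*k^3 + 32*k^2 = (k + 1)*(k^5 - 2*k^4 - 16*k^3 + 32*k^2) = (k + 1)*(k + 4)*(k^4 - 6*k^3 + 8*k^2) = (k - 4)*(k + 1)*(k + 4)*(k^3 - 2*k^2) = k*(k - 4)*(k + 1)*(k + 4)*(k^2 - 2*k) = k^2*(k - 4)*(k + 1)*(k + 4)*(k - 2)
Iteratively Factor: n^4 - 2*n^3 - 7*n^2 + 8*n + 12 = (n + 1)*(n^3 - 3*n^2 - 4*n + 12) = (n - 2)*(n + 1)*(n^2 - n - 6) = (n - 3)*(n - 2)*(n + 1)*(n + 2)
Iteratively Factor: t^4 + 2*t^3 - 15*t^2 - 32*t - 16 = (t + 1)*(t^3 + t^2 - 16*t - 16) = (t + 1)*(t + 4)*(t^2 - 3*t - 4) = (t - 4)*(t + 1)*(t + 4)*(t + 1)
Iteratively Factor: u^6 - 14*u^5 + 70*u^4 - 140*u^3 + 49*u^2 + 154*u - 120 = (u - 4)*(u^5 - 10*u^4 + 30*u^3 - 20*u^2 - 31*u + 30) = (u - 4)*(u - 3)*(u^4 - 7*u^3 + 9*u^2 + 7*u - 10) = (u - 4)*(u - 3)*(u - 2)*(u^3 - 5*u^2 - u + 5) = (u - 4)*(u - 3)*(u - 2)*(u - 1)*(u^2 - 4*u - 5) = (u - 4)*(u - 3)*(u - 2)*(u - 1)*(u + 1)*(u - 5)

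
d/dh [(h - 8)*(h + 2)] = 2*h - 6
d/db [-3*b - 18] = -3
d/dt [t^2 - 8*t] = 2*t - 8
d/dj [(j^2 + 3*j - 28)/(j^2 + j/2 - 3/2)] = 2*(-5*j^2 + 106*j + 19)/(4*j^4 + 4*j^3 - 11*j^2 - 6*j + 9)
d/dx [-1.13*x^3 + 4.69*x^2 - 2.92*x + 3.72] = -3.39*x^2 + 9.38*x - 2.92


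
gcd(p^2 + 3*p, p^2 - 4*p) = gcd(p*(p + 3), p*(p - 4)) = p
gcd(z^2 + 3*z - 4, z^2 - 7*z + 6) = z - 1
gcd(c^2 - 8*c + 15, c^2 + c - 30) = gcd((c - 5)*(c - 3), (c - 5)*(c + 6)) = c - 5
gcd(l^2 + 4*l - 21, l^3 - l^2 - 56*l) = l + 7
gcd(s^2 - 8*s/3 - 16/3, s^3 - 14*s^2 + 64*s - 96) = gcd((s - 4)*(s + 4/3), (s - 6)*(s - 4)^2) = s - 4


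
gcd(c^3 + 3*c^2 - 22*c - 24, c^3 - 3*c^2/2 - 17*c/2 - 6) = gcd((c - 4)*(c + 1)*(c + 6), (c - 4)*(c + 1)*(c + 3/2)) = c^2 - 3*c - 4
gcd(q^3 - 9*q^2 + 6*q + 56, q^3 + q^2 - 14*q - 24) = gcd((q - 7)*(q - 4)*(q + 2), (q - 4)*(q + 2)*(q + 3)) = q^2 - 2*q - 8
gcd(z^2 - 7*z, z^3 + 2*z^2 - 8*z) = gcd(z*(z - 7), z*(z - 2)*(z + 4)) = z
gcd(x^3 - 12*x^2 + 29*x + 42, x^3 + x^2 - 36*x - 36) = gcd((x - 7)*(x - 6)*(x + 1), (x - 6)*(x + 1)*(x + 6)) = x^2 - 5*x - 6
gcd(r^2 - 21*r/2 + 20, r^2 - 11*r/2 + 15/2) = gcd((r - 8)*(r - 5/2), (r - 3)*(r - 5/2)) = r - 5/2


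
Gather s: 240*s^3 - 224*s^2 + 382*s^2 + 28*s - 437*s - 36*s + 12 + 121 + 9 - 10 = 240*s^3 + 158*s^2 - 445*s + 132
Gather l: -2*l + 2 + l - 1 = 1 - l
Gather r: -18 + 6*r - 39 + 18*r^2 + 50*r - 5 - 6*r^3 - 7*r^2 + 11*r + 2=-6*r^3 + 11*r^2 + 67*r - 60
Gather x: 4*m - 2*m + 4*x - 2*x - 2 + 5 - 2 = 2*m + 2*x + 1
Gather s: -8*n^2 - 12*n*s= -8*n^2 - 12*n*s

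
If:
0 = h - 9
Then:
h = 9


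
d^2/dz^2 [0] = 0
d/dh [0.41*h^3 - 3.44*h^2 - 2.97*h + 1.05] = 1.23*h^2 - 6.88*h - 2.97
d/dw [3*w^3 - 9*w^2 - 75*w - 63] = 9*w^2 - 18*w - 75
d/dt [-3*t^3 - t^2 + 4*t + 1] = -9*t^2 - 2*t + 4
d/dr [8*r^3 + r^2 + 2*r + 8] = 24*r^2 + 2*r + 2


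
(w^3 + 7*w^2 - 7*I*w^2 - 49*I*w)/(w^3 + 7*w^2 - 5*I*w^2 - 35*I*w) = (w - 7*I)/(w - 5*I)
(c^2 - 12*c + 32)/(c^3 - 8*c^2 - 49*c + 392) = (c - 4)/(c^2 - 49)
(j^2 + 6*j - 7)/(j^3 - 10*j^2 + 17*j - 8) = (j + 7)/(j^2 - 9*j + 8)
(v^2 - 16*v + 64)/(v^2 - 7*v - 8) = (v - 8)/(v + 1)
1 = 1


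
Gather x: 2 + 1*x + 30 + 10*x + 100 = 11*x + 132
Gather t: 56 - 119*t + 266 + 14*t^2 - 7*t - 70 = 14*t^2 - 126*t + 252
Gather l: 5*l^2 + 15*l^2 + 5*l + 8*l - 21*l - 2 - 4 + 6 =20*l^2 - 8*l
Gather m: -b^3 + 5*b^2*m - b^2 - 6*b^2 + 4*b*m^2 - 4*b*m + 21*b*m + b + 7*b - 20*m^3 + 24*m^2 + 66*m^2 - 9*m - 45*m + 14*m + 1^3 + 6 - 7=-b^3 - 7*b^2 + 8*b - 20*m^3 + m^2*(4*b + 90) + m*(5*b^2 + 17*b - 40)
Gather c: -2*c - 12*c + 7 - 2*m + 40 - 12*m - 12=-14*c - 14*m + 35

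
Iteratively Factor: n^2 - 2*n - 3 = (n - 3)*(n + 1)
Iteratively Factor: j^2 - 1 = (j - 1)*(j + 1)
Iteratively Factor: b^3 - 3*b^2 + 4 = (b + 1)*(b^2 - 4*b + 4) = (b - 2)*(b + 1)*(b - 2)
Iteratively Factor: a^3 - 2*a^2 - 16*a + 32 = (a - 4)*(a^2 + 2*a - 8) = (a - 4)*(a + 4)*(a - 2)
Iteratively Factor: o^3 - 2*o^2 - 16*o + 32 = (o + 4)*(o^2 - 6*o + 8) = (o - 2)*(o + 4)*(o - 4)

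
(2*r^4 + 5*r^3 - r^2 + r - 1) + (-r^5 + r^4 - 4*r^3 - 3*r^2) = -r^5 + 3*r^4 + r^3 - 4*r^2 + r - 1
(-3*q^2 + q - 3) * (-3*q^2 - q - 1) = 9*q^4 + 11*q^2 + 2*q + 3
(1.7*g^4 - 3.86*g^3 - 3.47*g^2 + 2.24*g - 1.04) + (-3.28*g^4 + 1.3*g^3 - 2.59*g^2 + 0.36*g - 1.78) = -1.58*g^4 - 2.56*g^3 - 6.06*g^2 + 2.6*g - 2.82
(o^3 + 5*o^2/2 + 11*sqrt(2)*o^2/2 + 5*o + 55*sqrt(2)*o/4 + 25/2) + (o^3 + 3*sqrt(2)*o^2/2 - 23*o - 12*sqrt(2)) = 2*o^3 + 5*o^2/2 + 7*sqrt(2)*o^2 - 18*o + 55*sqrt(2)*o/4 - 12*sqrt(2) + 25/2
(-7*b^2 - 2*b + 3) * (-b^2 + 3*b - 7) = 7*b^4 - 19*b^3 + 40*b^2 + 23*b - 21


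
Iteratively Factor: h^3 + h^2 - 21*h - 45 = (h + 3)*(h^2 - 2*h - 15) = (h + 3)^2*(h - 5)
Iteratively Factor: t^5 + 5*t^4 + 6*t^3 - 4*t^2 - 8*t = (t + 2)*(t^4 + 3*t^3 - 4*t) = (t - 1)*(t + 2)*(t^3 + 4*t^2 + 4*t) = t*(t - 1)*(t + 2)*(t^2 + 4*t + 4) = t*(t - 1)*(t + 2)^2*(t + 2)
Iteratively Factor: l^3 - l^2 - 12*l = (l)*(l^2 - l - 12) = l*(l + 3)*(l - 4)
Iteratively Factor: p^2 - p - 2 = (p + 1)*(p - 2)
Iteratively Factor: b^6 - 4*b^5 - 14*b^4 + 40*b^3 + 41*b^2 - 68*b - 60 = (b + 1)*(b^5 - 5*b^4 - 9*b^3 + 49*b^2 - 8*b - 60) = (b - 2)*(b + 1)*(b^4 - 3*b^3 - 15*b^2 + 19*b + 30) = (b - 2)^2*(b + 1)*(b^3 - b^2 - 17*b - 15) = (b - 2)^2*(b + 1)*(b + 3)*(b^2 - 4*b - 5) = (b - 5)*(b - 2)^2*(b + 1)*(b + 3)*(b + 1)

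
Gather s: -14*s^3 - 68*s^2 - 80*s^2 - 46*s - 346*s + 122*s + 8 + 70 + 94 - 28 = -14*s^3 - 148*s^2 - 270*s + 144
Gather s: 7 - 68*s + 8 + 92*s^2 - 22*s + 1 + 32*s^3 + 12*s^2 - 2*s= 32*s^3 + 104*s^2 - 92*s + 16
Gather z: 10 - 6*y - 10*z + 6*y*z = -6*y + z*(6*y - 10) + 10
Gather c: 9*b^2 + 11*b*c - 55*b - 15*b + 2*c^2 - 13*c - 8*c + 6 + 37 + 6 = 9*b^2 - 70*b + 2*c^2 + c*(11*b - 21) + 49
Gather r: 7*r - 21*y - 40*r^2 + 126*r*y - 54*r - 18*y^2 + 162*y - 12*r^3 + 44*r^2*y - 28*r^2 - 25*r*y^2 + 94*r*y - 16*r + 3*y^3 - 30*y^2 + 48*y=-12*r^3 + r^2*(44*y - 68) + r*(-25*y^2 + 220*y - 63) + 3*y^3 - 48*y^2 + 189*y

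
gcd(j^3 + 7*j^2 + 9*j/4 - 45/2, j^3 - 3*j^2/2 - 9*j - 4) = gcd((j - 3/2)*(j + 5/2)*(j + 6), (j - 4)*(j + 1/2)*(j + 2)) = 1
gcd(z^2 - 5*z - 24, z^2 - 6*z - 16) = z - 8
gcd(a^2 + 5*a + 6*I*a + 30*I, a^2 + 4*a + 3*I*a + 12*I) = 1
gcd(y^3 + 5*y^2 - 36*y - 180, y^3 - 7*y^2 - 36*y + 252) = y^2 - 36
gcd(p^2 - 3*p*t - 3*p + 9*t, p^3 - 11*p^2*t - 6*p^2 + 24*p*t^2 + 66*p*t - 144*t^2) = p - 3*t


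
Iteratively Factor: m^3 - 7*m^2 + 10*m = (m - 5)*(m^2 - 2*m) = (m - 5)*(m - 2)*(m)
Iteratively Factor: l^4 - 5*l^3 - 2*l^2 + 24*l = (l - 4)*(l^3 - l^2 - 6*l) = l*(l - 4)*(l^2 - l - 6) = l*(l - 4)*(l - 3)*(l + 2)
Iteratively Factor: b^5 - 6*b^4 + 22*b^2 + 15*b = (b + 1)*(b^4 - 7*b^3 + 7*b^2 + 15*b) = (b - 3)*(b + 1)*(b^3 - 4*b^2 - 5*b) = b*(b - 3)*(b + 1)*(b^2 - 4*b - 5) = b*(b - 5)*(b - 3)*(b + 1)*(b + 1)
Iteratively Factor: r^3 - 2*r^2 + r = (r - 1)*(r^2 - r) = r*(r - 1)*(r - 1)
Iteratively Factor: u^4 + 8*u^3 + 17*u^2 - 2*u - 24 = (u + 2)*(u^3 + 6*u^2 + 5*u - 12) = (u + 2)*(u + 4)*(u^2 + 2*u - 3) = (u + 2)*(u + 3)*(u + 4)*(u - 1)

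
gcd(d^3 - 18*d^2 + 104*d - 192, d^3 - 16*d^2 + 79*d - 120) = d - 8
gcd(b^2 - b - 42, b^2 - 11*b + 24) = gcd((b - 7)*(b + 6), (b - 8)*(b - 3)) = 1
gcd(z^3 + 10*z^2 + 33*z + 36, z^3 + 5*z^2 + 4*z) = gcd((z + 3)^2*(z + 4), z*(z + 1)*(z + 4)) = z + 4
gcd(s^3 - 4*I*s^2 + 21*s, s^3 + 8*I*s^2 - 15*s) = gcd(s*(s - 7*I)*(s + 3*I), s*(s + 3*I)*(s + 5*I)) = s^2 + 3*I*s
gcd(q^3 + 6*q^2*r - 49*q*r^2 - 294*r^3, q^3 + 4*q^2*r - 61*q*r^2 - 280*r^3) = q + 7*r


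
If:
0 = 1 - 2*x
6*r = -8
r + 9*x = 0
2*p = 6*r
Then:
No Solution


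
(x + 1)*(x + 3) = x^2 + 4*x + 3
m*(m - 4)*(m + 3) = m^3 - m^2 - 12*m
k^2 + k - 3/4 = (k - 1/2)*(k + 3/2)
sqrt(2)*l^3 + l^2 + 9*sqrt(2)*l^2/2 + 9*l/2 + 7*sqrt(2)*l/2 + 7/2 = (l + 7/2)*(l + sqrt(2)/2)*(sqrt(2)*l + sqrt(2))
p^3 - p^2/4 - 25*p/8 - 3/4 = (p - 2)*(p + 1/4)*(p + 3/2)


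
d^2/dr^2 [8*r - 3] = 0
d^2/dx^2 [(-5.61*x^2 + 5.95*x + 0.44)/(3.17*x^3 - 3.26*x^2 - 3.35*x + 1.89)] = (-112.748658*x^6 + 358.74573*x^5 - 673.325118*x^4 + 773.178044*x^3 - 635.15016*x^2 + 232.976388*x + 50.56372)/(31.855013*x^9 - 98.278242*x^8 + 0.077030999999991*x^7 + 230.048707*x^6 - 117.271233*x^5 - 169.922688*x^4 + 120.219436*x^3 + 28.696437*x^2 - 35.899605*x + 6.751269)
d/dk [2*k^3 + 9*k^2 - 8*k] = 6*k^2 + 18*k - 8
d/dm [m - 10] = 1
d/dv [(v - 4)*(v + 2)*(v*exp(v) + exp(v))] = (v^3 + 2*v^2 - 12*v - 18)*exp(v)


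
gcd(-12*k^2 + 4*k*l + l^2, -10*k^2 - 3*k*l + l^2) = 1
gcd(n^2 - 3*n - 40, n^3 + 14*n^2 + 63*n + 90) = n + 5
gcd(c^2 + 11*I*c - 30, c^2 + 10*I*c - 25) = c + 5*I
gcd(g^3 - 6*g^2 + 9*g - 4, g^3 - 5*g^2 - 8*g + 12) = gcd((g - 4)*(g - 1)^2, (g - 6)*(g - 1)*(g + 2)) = g - 1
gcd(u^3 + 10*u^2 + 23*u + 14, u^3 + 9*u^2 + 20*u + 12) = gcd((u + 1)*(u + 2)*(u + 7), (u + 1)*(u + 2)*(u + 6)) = u^2 + 3*u + 2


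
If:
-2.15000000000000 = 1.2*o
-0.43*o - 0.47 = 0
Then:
No Solution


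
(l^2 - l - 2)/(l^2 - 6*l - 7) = (l - 2)/(l - 7)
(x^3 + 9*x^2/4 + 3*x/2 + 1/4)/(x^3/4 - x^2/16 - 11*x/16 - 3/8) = 4*(4*x^2 + 5*x + 1)/(4*x^2 - 5*x - 6)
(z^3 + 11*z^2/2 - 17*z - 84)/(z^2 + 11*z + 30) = (z^2 - z/2 - 14)/(z + 5)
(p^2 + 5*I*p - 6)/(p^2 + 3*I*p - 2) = (p + 3*I)/(p + I)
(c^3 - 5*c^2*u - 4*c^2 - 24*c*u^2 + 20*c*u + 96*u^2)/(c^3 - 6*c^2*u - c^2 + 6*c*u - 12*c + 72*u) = (-c^2 + 5*c*u + 24*u^2)/(-c^2 + 6*c*u - 3*c + 18*u)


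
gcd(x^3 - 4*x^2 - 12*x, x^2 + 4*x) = x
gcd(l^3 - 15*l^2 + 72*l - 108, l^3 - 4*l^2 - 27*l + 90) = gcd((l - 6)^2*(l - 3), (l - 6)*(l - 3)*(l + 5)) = l^2 - 9*l + 18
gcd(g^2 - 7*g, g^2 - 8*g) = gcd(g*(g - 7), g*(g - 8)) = g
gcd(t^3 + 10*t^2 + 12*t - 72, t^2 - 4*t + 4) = t - 2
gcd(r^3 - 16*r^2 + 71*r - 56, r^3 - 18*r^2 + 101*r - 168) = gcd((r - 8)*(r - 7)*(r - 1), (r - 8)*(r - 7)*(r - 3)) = r^2 - 15*r + 56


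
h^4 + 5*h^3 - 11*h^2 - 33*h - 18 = (h - 3)*(h + 1)^2*(h + 6)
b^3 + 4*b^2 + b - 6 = (b - 1)*(b + 2)*(b + 3)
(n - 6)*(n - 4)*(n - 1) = n^3 - 11*n^2 + 34*n - 24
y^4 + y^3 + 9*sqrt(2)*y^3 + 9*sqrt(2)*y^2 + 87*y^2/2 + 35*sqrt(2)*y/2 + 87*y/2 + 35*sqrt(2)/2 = (y + 7*sqrt(2)/2)*(y + 5*sqrt(2))*(sqrt(2)*y/2 + sqrt(2)/2)*(sqrt(2)*y + 1)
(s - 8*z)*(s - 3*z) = s^2 - 11*s*z + 24*z^2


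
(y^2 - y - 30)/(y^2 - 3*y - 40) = (y - 6)/(y - 8)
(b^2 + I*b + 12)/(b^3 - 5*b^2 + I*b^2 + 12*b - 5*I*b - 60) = 1/(b - 5)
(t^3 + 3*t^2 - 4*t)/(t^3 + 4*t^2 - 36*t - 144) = t*(t - 1)/(t^2 - 36)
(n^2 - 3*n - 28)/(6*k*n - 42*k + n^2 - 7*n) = (n + 4)/(6*k + n)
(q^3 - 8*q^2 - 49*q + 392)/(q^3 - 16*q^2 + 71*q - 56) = (q + 7)/(q - 1)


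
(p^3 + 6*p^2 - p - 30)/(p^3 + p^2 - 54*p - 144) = (p^2 + 3*p - 10)/(p^2 - 2*p - 48)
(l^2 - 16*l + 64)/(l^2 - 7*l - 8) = (l - 8)/(l + 1)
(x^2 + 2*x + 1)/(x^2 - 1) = (x + 1)/(x - 1)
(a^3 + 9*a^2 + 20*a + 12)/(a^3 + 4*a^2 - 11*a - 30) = (a^2 + 7*a + 6)/(a^2 + 2*a - 15)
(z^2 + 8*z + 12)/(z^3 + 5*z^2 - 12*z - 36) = 1/(z - 3)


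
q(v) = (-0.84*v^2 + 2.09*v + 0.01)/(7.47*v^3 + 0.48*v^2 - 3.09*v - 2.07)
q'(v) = (2.09 - 1.68*v)/(7.47*v^3 + 0.48*v^2 - 3.09*v - 2.07) + (-22.41*v^2 - 0.96*v + 3.09)*(-0.84*v^2 + 2.09*v + 0.01)/(7.47*v^3 + 0.48*v^2 - 3.09*v - 2.07)^2 = (6.2748*v^4 - 31.2246*v^3 + 1.3683*v^2 + 3.468*v - 4.2954)/(55.8009*v^6 + 7.1712*v^5 - 45.9342*v^4 - 33.8922*v^3 + 7.5609*v^2 + 12.7926*v + 4.2849)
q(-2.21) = 0.12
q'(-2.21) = 0.09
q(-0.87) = 0.62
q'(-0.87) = 1.15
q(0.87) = 2.28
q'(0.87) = -62.67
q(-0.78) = 0.73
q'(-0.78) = 1.29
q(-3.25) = 0.06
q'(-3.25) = 0.03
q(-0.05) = 0.05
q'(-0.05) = -1.22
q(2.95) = -0.01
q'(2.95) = -0.01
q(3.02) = -0.01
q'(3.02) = -0.01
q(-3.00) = 0.07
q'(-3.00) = 0.04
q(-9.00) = 0.02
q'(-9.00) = 0.00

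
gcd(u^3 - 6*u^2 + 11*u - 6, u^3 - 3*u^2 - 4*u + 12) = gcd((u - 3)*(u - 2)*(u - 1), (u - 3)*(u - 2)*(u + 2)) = u^2 - 5*u + 6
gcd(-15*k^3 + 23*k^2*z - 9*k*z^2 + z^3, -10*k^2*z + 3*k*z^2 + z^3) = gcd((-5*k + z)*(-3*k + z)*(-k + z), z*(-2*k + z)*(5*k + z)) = 1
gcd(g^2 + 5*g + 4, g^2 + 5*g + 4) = g^2 + 5*g + 4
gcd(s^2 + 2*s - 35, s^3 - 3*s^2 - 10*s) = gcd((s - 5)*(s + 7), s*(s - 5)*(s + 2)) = s - 5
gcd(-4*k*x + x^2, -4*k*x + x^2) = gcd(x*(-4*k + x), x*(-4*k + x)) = -4*k*x + x^2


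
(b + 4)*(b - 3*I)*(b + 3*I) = b^3 + 4*b^2 + 9*b + 36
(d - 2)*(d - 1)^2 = d^3 - 4*d^2 + 5*d - 2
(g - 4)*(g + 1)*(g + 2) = g^3 - g^2 - 10*g - 8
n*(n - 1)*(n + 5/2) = n^3 + 3*n^2/2 - 5*n/2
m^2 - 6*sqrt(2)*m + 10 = (m - 5*sqrt(2))*(m - sqrt(2))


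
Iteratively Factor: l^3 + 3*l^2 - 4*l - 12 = (l + 3)*(l^2 - 4) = (l - 2)*(l + 3)*(l + 2)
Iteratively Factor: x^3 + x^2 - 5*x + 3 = (x - 1)*(x^2 + 2*x - 3) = (x - 1)^2*(x + 3)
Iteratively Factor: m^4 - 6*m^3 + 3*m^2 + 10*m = (m)*(m^3 - 6*m^2 + 3*m + 10) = m*(m + 1)*(m^2 - 7*m + 10) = m*(m - 5)*(m + 1)*(m - 2)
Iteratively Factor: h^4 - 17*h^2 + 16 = (h - 1)*(h^3 + h^2 - 16*h - 16) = (h - 1)*(h + 1)*(h^2 - 16) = (h - 1)*(h + 1)*(h + 4)*(h - 4)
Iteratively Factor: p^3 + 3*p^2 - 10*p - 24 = (p + 2)*(p^2 + p - 12) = (p + 2)*(p + 4)*(p - 3)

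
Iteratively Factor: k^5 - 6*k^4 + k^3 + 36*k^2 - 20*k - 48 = (k + 2)*(k^4 - 8*k^3 + 17*k^2 + 2*k - 24) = (k - 3)*(k + 2)*(k^3 - 5*k^2 + 2*k + 8) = (k - 3)*(k + 1)*(k + 2)*(k^2 - 6*k + 8) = (k - 3)*(k - 2)*(k + 1)*(k + 2)*(k - 4)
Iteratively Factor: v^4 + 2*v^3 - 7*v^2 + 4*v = (v - 1)*(v^3 + 3*v^2 - 4*v) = v*(v - 1)*(v^2 + 3*v - 4) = v*(v - 1)*(v + 4)*(v - 1)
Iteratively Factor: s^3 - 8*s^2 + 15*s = (s - 3)*(s^2 - 5*s) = s*(s - 3)*(s - 5)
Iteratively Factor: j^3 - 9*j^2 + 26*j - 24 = (j - 2)*(j^2 - 7*j + 12) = (j - 4)*(j - 2)*(j - 3)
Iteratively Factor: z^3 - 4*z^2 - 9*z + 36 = (z + 3)*(z^2 - 7*z + 12) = (z - 3)*(z + 3)*(z - 4)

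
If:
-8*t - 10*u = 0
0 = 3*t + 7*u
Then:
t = 0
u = 0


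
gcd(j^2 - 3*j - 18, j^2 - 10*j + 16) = 1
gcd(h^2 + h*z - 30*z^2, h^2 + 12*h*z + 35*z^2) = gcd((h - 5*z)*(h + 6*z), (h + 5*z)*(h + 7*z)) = 1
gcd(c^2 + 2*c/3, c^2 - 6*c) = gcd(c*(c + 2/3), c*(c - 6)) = c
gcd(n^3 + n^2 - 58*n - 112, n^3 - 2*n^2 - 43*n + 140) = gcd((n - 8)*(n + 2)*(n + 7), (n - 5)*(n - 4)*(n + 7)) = n + 7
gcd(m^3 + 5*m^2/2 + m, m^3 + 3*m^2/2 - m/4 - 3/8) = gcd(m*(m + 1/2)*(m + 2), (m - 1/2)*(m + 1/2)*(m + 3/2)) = m + 1/2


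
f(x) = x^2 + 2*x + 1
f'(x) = 2*x + 2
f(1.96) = 8.76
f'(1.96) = 5.92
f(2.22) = 10.37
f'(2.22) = 6.44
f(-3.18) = 4.75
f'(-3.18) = -4.36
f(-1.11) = 0.01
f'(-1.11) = -0.22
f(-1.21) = 0.04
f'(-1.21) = -0.42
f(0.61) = 2.59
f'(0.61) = 3.22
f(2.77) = 14.21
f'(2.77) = 7.54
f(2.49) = 12.18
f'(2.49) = 6.98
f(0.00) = 1.00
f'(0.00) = 2.00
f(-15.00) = 196.00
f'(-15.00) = -28.00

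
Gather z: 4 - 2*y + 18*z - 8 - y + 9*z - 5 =-3*y + 27*z - 9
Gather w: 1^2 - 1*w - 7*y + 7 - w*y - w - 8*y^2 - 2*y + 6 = w*(-y - 2) - 8*y^2 - 9*y + 14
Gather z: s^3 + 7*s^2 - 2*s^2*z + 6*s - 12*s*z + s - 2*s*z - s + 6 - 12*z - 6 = s^3 + 7*s^2 + 6*s + z*(-2*s^2 - 14*s - 12)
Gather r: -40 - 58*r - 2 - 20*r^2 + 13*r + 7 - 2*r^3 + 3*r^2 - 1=-2*r^3 - 17*r^2 - 45*r - 36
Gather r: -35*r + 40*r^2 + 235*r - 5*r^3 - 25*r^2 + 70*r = -5*r^3 + 15*r^2 + 270*r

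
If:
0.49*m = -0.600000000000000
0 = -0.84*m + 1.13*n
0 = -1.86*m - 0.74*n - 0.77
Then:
No Solution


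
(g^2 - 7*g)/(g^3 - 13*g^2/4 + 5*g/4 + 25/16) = 16*g*(g - 7)/(16*g^3 - 52*g^2 + 20*g + 25)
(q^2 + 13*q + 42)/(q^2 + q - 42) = (q + 6)/(q - 6)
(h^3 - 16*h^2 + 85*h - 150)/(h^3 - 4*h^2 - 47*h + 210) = (h - 5)/(h + 7)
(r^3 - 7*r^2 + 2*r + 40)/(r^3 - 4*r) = (r^2 - 9*r + 20)/(r*(r - 2))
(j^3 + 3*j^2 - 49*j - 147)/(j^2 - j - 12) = (j^2 - 49)/(j - 4)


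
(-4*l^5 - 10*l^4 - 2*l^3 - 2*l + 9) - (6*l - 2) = -4*l^5 - 10*l^4 - 2*l^3 - 8*l + 11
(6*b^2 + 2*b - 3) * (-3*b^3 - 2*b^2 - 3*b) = -18*b^5 - 18*b^4 - 13*b^3 + 9*b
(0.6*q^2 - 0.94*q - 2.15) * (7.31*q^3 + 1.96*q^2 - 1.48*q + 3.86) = 4.386*q^5 - 5.6954*q^4 - 18.4469*q^3 - 0.5068*q^2 - 0.4464*q - 8.299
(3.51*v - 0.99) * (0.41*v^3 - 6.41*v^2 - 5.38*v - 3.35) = 1.4391*v^4 - 22.905*v^3 - 12.5379*v^2 - 6.4323*v + 3.3165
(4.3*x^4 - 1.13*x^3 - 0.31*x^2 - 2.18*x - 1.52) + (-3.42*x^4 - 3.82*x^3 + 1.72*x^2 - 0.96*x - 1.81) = 0.88*x^4 - 4.95*x^3 + 1.41*x^2 - 3.14*x - 3.33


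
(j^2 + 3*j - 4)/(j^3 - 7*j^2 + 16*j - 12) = (j^2 + 3*j - 4)/(j^3 - 7*j^2 + 16*j - 12)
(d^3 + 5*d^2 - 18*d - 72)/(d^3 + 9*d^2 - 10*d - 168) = (d + 3)/(d + 7)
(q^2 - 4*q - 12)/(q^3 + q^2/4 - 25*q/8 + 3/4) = 8*(q - 6)/(8*q^2 - 14*q + 3)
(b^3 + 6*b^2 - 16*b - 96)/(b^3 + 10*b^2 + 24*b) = (b - 4)/b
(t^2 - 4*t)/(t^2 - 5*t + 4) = t/(t - 1)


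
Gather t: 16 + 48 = 64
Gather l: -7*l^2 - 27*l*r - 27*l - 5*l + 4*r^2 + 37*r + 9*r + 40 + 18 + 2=-7*l^2 + l*(-27*r - 32) + 4*r^2 + 46*r + 60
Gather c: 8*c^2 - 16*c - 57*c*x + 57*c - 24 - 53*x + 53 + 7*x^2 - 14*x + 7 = 8*c^2 + c*(41 - 57*x) + 7*x^2 - 67*x + 36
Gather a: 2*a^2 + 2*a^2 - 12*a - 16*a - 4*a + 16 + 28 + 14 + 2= 4*a^2 - 32*a + 60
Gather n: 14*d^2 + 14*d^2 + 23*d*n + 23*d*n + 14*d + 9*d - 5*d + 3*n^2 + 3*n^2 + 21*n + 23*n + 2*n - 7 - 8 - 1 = 28*d^2 + 18*d + 6*n^2 + n*(46*d + 46) - 16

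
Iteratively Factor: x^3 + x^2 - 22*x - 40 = (x + 4)*(x^2 - 3*x - 10) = (x + 2)*(x + 4)*(x - 5)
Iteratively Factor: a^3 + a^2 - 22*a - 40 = (a + 2)*(a^2 - a - 20) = (a - 5)*(a + 2)*(a + 4)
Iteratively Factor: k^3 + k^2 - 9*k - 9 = (k + 3)*(k^2 - 2*k - 3) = (k + 1)*(k + 3)*(k - 3)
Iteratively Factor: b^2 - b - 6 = (b - 3)*(b + 2)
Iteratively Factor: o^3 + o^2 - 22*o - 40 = (o - 5)*(o^2 + 6*o + 8) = (o - 5)*(o + 4)*(o + 2)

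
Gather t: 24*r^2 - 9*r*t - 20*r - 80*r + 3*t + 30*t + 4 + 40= 24*r^2 - 100*r + t*(33 - 9*r) + 44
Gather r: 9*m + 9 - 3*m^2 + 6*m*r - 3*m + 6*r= -3*m^2 + 6*m + r*(6*m + 6) + 9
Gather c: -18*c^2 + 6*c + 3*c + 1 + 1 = -18*c^2 + 9*c + 2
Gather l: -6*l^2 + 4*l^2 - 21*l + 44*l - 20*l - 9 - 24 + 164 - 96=-2*l^2 + 3*l + 35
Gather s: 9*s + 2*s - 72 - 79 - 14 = 11*s - 165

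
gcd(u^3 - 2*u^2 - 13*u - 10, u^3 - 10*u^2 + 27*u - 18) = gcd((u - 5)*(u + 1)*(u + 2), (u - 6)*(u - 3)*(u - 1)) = 1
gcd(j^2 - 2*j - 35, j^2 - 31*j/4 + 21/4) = j - 7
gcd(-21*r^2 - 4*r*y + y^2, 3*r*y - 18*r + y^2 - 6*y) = 3*r + y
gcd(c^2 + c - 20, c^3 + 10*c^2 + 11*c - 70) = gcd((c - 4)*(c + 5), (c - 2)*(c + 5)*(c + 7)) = c + 5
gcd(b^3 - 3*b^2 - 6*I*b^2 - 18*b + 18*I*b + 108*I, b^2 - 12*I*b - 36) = b - 6*I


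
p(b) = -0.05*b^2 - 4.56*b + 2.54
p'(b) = -0.1*b - 4.56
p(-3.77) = 19.02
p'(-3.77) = -4.18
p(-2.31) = 12.81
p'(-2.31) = -4.33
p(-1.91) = 11.07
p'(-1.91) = -4.37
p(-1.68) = 10.06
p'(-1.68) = -4.39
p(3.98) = -16.40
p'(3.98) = -4.96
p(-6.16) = 28.73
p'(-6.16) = -3.94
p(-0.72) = 5.80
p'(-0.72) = -4.49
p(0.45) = 0.48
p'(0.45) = -4.60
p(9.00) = -42.55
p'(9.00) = -5.46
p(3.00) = -11.59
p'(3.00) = -4.86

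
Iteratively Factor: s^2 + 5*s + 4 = (s + 4)*(s + 1)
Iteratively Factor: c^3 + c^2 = (c)*(c^2 + c) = c*(c + 1)*(c)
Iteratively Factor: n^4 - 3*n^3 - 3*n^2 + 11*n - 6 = (n - 3)*(n^3 - 3*n + 2) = (n - 3)*(n + 2)*(n^2 - 2*n + 1) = (n - 3)*(n - 1)*(n + 2)*(n - 1)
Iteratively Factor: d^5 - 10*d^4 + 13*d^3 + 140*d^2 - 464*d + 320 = (d - 4)*(d^4 - 6*d^3 - 11*d^2 + 96*d - 80) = (d - 5)*(d - 4)*(d^3 - d^2 - 16*d + 16) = (d - 5)*(d - 4)^2*(d^2 + 3*d - 4) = (d - 5)*(d - 4)^2*(d + 4)*(d - 1)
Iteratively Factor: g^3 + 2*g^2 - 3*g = (g)*(g^2 + 2*g - 3) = g*(g - 1)*(g + 3)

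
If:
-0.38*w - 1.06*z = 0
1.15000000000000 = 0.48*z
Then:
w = -6.68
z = 2.40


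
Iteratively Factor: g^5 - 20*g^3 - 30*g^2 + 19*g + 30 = (g - 1)*(g^4 + g^3 - 19*g^2 - 49*g - 30) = (g - 1)*(g + 3)*(g^3 - 2*g^2 - 13*g - 10) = (g - 1)*(g + 1)*(g + 3)*(g^2 - 3*g - 10) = (g - 1)*(g + 1)*(g + 2)*(g + 3)*(g - 5)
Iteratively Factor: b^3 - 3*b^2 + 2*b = (b - 2)*(b^2 - b) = b*(b - 2)*(b - 1)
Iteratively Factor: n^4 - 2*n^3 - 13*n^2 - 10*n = (n)*(n^3 - 2*n^2 - 13*n - 10) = n*(n - 5)*(n^2 + 3*n + 2) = n*(n - 5)*(n + 2)*(n + 1)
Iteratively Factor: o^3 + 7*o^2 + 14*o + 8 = (o + 4)*(o^2 + 3*o + 2) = (o + 2)*(o + 4)*(o + 1)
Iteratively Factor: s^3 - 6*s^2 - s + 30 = (s - 3)*(s^2 - 3*s - 10) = (s - 5)*(s - 3)*(s + 2)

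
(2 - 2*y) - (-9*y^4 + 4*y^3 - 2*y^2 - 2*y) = 9*y^4 - 4*y^3 + 2*y^2 + 2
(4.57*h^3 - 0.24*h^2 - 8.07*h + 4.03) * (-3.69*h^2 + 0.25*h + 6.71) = -16.8633*h^5 + 2.0281*h^4 + 60.383*h^3 - 18.4986*h^2 - 53.1422*h + 27.0413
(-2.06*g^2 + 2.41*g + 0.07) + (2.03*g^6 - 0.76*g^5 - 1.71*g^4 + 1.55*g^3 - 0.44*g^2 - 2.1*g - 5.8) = 2.03*g^6 - 0.76*g^5 - 1.71*g^4 + 1.55*g^3 - 2.5*g^2 + 0.31*g - 5.73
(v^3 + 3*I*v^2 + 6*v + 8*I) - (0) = v^3 + 3*I*v^2 + 6*v + 8*I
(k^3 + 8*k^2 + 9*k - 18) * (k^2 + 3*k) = k^5 + 11*k^4 + 33*k^3 + 9*k^2 - 54*k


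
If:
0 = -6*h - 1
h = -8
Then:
No Solution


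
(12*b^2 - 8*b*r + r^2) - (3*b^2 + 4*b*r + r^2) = 9*b^2 - 12*b*r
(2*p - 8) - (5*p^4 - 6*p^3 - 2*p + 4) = -5*p^4 + 6*p^3 + 4*p - 12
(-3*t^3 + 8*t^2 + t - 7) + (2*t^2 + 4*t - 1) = -3*t^3 + 10*t^2 + 5*t - 8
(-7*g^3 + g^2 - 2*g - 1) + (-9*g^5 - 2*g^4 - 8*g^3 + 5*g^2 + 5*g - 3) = -9*g^5 - 2*g^4 - 15*g^3 + 6*g^2 + 3*g - 4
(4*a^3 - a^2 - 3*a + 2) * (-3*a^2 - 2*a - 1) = -12*a^5 - 5*a^4 + 7*a^3 + a^2 - a - 2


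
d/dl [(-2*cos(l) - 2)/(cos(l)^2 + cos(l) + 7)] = 2*(sin(l)^2 - 2*cos(l) + 5)*sin(l)/(cos(l)^2 + cos(l) + 7)^2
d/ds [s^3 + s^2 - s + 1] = 3*s^2 + 2*s - 1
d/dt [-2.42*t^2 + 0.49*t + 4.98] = 0.49 - 4.84*t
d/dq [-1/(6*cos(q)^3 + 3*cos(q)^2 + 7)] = -6*(3*cos(q) + 1)*sin(q)*cos(q)/(6*cos(q)^3 + 3*cos(q)^2 + 7)^2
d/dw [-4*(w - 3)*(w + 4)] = -8*w - 4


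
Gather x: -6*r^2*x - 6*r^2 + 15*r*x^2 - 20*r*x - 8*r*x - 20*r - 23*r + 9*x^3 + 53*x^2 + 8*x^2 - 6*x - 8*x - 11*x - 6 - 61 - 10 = -6*r^2 - 43*r + 9*x^3 + x^2*(15*r + 61) + x*(-6*r^2 - 28*r - 25) - 77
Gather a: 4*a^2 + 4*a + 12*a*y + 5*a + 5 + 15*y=4*a^2 + a*(12*y + 9) + 15*y + 5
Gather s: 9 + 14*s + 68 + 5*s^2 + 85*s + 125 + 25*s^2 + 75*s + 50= 30*s^2 + 174*s + 252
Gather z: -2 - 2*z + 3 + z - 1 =-z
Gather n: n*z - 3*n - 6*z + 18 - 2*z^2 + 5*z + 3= n*(z - 3) - 2*z^2 - z + 21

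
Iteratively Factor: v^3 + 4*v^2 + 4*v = (v + 2)*(v^2 + 2*v) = v*(v + 2)*(v + 2)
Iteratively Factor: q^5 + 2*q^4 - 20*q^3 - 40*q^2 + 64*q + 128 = (q - 2)*(q^4 + 4*q^3 - 12*q^2 - 64*q - 64) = (q - 2)*(q + 4)*(q^3 - 12*q - 16) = (q - 4)*(q - 2)*(q + 4)*(q^2 + 4*q + 4) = (q - 4)*(q - 2)*(q + 2)*(q + 4)*(q + 2)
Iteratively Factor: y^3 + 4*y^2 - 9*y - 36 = (y + 3)*(y^2 + y - 12) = (y - 3)*(y + 3)*(y + 4)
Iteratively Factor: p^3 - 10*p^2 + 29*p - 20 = (p - 1)*(p^2 - 9*p + 20) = (p - 5)*(p - 1)*(p - 4)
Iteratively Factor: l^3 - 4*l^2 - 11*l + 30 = (l - 2)*(l^2 - 2*l - 15) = (l - 5)*(l - 2)*(l + 3)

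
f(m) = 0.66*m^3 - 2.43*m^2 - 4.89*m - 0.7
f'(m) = 1.98*m^2 - 4.86*m - 4.89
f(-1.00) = 1.10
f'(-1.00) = 1.95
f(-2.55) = -14.98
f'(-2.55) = 20.38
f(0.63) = -4.58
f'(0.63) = -7.17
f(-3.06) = -27.40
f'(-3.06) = 28.52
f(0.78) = -5.68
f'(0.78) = -7.48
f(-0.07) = -0.37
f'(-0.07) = -4.54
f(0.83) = -6.06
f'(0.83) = -7.56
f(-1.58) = -1.64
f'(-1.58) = 7.73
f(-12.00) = -1432.42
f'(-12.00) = 338.55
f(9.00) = 239.60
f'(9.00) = 111.75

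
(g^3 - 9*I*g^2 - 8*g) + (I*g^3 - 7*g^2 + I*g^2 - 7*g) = g^3 + I*g^3 - 7*g^2 - 8*I*g^2 - 15*g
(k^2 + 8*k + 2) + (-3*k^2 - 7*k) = -2*k^2 + k + 2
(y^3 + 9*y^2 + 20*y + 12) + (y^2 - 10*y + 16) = y^3 + 10*y^2 + 10*y + 28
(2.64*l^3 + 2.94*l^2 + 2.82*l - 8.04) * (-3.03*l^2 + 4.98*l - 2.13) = -7.9992*l^5 + 4.239*l^4 + 0.473400000000002*l^3 + 32.1426*l^2 - 46.0458*l + 17.1252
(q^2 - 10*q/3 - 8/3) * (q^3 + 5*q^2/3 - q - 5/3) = q^5 - 5*q^4/3 - 83*q^3/9 - 25*q^2/9 + 74*q/9 + 40/9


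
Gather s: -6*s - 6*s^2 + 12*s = -6*s^2 + 6*s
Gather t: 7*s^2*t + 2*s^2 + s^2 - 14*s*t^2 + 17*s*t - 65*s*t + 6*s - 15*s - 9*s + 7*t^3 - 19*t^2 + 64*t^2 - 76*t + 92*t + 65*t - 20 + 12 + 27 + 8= 3*s^2 - 18*s + 7*t^3 + t^2*(45 - 14*s) + t*(7*s^2 - 48*s + 81) + 27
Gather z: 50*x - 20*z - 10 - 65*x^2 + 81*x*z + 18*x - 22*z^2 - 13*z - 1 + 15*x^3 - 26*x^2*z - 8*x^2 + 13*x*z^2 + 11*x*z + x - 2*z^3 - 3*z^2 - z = 15*x^3 - 73*x^2 + 69*x - 2*z^3 + z^2*(13*x - 25) + z*(-26*x^2 + 92*x - 34) - 11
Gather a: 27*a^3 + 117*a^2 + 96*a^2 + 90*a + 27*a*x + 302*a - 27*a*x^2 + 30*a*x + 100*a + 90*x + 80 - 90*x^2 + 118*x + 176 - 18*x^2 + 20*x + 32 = 27*a^3 + 213*a^2 + a*(-27*x^2 + 57*x + 492) - 108*x^2 + 228*x + 288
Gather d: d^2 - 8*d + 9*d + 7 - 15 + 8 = d^2 + d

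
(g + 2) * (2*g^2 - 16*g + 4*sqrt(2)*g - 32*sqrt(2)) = 2*g^3 - 12*g^2 + 4*sqrt(2)*g^2 - 24*sqrt(2)*g - 32*g - 64*sqrt(2)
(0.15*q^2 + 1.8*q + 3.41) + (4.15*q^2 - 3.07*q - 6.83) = 4.3*q^2 - 1.27*q - 3.42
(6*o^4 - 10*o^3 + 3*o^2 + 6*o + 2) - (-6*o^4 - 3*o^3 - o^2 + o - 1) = 12*o^4 - 7*o^3 + 4*o^2 + 5*o + 3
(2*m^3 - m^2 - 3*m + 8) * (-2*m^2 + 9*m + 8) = -4*m^5 + 20*m^4 + 13*m^3 - 51*m^2 + 48*m + 64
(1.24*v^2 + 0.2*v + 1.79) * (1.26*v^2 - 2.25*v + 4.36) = 1.5624*v^4 - 2.538*v^3 + 7.2118*v^2 - 3.1555*v + 7.8044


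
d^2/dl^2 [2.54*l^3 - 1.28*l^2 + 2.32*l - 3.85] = 15.24*l - 2.56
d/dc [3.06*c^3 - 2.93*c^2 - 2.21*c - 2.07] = 9.18*c^2 - 5.86*c - 2.21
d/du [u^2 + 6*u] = 2*u + 6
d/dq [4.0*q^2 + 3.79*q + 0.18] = 8.0*q + 3.79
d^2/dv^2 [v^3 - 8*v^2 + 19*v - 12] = 6*v - 16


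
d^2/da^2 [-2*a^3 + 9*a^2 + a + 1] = 18 - 12*a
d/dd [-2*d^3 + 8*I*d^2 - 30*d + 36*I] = -6*d^2 + 16*I*d - 30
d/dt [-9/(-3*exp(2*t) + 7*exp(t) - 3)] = (63 - 54*exp(t))*exp(t)/(3*exp(2*t) - 7*exp(t) + 3)^2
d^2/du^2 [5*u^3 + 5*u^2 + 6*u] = 30*u + 10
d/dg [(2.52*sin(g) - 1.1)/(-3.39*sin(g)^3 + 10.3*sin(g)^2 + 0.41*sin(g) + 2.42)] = (17.0856*sin(g)^3 - 37.143*sin(g)^2 + 22.66*sin(g) + 6.5494)*cos(g)/(11.4921*sin(g)^6 - 69.834*sin(g)^5 + 103.3102*sin(g)^4 - 7.9616*sin(g)^3 + 50.0201*sin(g)^2 + 1.9844*sin(g) + 5.8564)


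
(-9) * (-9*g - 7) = 81*g + 63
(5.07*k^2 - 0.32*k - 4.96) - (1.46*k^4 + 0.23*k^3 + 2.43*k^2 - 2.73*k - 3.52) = -1.46*k^4 - 0.23*k^3 + 2.64*k^2 + 2.41*k - 1.44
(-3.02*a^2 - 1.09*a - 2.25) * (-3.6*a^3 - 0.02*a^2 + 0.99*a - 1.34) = 10.872*a^5 + 3.9844*a^4 + 5.132*a^3 + 3.0127*a^2 - 0.7669*a + 3.015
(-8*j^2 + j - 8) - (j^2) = -9*j^2 + j - 8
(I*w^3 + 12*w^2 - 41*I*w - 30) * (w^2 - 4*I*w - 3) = I*w^5 + 16*w^4 - 92*I*w^3 - 230*w^2 + 243*I*w + 90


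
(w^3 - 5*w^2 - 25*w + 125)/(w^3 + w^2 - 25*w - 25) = (w - 5)/(w + 1)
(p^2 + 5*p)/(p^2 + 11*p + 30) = p/(p + 6)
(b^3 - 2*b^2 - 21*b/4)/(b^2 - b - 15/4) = b*(2*b - 7)/(2*b - 5)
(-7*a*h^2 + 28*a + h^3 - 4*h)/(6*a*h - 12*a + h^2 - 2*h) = (-7*a*h - 14*a + h^2 + 2*h)/(6*a + h)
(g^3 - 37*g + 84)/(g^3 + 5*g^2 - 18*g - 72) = (g^2 + 4*g - 21)/(g^2 + 9*g + 18)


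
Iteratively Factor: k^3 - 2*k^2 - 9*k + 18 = (k + 3)*(k^2 - 5*k + 6) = (k - 2)*(k + 3)*(k - 3)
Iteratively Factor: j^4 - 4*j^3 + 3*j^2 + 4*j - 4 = (j - 2)*(j^3 - 2*j^2 - j + 2) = (j - 2)^2*(j^2 - 1) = (j - 2)^2*(j + 1)*(j - 1)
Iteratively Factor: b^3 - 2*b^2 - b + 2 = (b + 1)*(b^2 - 3*b + 2) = (b - 1)*(b + 1)*(b - 2)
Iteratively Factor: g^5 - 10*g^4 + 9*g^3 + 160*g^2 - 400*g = (g)*(g^4 - 10*g^3 + 9*g^2 + 160*g - 400) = g*(g - 5)*(g^3 - 5*g^2 - 16*g + 80) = g*(g - 5)*(g - 4)*(g^2 - g - 20) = g*(g - 5)^2*(g - 4)*(g + 4)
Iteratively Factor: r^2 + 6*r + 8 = (r + 2)*(r + 4)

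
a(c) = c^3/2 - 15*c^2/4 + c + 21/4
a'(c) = 3*c^2/2 - 15*c/2 + 1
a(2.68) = -9.38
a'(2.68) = -8.33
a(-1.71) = -9.93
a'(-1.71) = 18.21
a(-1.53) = -6.85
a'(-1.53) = 15.99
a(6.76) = -4.90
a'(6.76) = 18.85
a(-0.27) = 4.70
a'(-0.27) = 3.13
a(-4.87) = -146.31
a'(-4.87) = 73.10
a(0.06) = 5.30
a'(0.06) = 0.56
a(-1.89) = -13.41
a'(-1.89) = 20.53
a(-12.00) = -1410.75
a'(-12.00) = 307.00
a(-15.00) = -2541.00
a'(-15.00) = 451.00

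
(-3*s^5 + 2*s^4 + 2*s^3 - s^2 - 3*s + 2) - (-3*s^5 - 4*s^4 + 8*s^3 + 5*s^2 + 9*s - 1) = 6*s^4 - 6*s^3 - 6*s^2 - 12*s + 3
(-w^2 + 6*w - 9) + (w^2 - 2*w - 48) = 4*w - 57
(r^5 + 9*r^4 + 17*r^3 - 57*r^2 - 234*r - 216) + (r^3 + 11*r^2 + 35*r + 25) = r^5 + 9*r^4 + 18*r^3 - 46*r^2 - 199*r - 191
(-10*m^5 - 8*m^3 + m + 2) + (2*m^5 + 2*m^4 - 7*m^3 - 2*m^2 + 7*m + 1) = -8*m^5 + 2*m^4 - 15*m^3 - 2*m^2 + 8*m + 3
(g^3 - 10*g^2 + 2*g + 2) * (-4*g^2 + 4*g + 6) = -4*g^5 + 44*g^4 - 42*g^3 - 60*g^2 + 20*g + 12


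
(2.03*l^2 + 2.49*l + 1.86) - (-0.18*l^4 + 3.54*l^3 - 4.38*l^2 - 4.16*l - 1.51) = 0.18*l^4 - 3.54*l^3 + 6.41*l^2 + 6.65*l + 3.37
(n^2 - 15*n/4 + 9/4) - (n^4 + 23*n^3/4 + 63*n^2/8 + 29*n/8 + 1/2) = -n^4 - 23*n^3/4 - 55*n^2/8 - 59*n/8 + 7/4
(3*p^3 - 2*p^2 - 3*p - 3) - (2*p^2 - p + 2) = 3*p^3 - 4*p^2 - 2*p - 5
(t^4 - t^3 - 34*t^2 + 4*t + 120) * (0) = 0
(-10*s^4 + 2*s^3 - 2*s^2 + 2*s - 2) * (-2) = 20*s^4 - 4*s^3 + 4*s^2 - 4*s + 4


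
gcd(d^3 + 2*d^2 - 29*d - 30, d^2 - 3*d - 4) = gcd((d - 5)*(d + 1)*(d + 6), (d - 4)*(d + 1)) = d + 1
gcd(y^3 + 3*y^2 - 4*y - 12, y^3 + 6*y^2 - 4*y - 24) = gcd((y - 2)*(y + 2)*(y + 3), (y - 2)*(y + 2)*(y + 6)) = y^2 - 4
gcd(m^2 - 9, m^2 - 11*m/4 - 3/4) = m - 3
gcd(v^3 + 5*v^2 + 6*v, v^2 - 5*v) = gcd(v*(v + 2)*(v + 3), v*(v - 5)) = v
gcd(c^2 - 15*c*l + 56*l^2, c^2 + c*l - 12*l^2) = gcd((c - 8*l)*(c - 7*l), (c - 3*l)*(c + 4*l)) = 1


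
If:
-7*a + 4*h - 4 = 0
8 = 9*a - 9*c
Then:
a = 4*h/7 - 4/7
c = 4*h/7 - 92/63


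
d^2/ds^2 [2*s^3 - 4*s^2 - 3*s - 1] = 12*s - 8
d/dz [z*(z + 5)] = 2*z + 5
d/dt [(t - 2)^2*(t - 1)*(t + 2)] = 4*t^3 - 9*t^2 - 4*t + 12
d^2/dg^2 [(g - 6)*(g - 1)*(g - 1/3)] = 6*g - 44/3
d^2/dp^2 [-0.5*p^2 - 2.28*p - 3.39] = -1.00000000000000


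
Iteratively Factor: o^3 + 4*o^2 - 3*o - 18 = (o + 3)*(o^2 + o - 6) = (o + 3)^2*(o - 2)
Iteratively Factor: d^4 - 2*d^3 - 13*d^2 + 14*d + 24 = (d - 4)*(d^3 + 2*d^2 - 5*d - 6) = (d - 4)*(d + 1)*(d^2 + d - 6) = (d - 4)*(d + 1)*(d + 3)*(d - 2)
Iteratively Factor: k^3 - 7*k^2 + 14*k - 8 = (k - 1)*(k^2 - 6*k + 8) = (k - 4)*(k - 1)*(k - 2)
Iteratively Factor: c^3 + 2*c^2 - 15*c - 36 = (c + 3)*(c^2 - c - 12) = (c + 3)^2*(c - 4)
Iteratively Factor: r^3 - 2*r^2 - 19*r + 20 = (r - 1)*(r^2 - r - 20) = (r - 1)*(r + 4)*(r - 5)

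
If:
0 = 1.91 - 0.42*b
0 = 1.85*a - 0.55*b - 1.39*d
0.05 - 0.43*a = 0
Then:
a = 0.12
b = 4.55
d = -1.64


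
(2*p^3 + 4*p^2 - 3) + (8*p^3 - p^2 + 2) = 10*p^3 + 3*p^2 - 1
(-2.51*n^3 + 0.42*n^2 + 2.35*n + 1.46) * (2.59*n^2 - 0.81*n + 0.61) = -6.5009*n^5 + 3.1209*n^4 + 4.2152*n^3 + 2.1341*n^2 + 0.2509*n + 0.8906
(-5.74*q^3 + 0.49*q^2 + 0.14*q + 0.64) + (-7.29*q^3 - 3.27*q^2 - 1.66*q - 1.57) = -13.03*q^3 - 2.78*q^2 - 1.52*q - 0.93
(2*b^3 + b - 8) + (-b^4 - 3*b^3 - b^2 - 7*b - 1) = -b^4 - b^3 - b^2 - 6*b - 9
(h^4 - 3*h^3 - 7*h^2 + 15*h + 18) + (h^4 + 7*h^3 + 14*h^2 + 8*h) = 2*h^4 + 4*h^3 + 7*h^2 + 23*h + 18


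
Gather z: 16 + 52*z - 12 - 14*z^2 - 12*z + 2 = -14*z^2 + 40*z + 6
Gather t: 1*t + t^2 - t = t^2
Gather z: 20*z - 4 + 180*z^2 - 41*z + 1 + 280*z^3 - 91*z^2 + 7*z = 280*z^3 + 89*z^2 - 14*z - 3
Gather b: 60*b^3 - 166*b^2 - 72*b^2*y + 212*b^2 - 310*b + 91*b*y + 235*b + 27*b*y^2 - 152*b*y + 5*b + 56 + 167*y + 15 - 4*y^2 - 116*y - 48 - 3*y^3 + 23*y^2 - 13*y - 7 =60*b^3 + b^2*(46 - 72*y) + b*(27*y^2 - 61*y - 70) - 3*y^3 + 19*y^2 + 38*y + 16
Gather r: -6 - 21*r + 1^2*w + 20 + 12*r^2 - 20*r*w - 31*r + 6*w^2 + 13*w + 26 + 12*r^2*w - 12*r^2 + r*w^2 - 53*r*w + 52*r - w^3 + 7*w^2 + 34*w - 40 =12*r^2*w + r*(w^2 - 73*w) - w^3 + 13*w^2 + 48*w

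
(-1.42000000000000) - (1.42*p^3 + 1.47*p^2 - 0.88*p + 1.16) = -1.42*p^3 - 1.47*p^2 + 0.88*p - 2.58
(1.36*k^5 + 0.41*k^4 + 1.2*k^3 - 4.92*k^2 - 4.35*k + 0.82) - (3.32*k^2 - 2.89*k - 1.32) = 1.36*k^5 + 0.41*k^4 + 1.2*k^3 - 8.24*k^2 - 1.46*k + 2.14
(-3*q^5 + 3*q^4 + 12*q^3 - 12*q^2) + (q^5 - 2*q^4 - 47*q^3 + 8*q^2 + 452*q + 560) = -2*q^5 + q^4 - 35*q^3 - 4*q^2 + 452*q + 560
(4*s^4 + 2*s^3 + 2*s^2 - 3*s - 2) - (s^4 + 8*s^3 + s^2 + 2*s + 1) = 3*s^4 - 6*s^3 + s^2 - 5*s - 3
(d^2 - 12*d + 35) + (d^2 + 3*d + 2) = 2*d^2 - 9*d + 37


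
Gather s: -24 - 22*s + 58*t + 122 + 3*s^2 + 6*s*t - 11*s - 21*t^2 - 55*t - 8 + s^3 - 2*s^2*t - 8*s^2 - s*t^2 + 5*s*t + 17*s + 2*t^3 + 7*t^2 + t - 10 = s^3 + s^2*(-2*t - 5) + s*(-t^2 + 11*t - 16) + 2*t^3 - 14*t^2 + 4*t + 80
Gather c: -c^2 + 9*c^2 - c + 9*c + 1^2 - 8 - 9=8*c^2 + 8*c - 16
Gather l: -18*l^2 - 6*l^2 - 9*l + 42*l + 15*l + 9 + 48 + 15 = -24*l^2 + 48*l + 72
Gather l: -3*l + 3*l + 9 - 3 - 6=0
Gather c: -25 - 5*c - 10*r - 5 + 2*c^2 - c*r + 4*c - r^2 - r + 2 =2*c^2 + c*(-r - 1) - r^2 - 11*r - 28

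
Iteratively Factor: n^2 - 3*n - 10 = (n + 2)*(n - 5)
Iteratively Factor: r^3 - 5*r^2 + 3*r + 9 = (r + 1)*(r^2 - 6*r + 9) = (r - 3)*(r + 1)*(r - 3)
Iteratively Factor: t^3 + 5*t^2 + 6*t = (t + 2)*(t^2 + 3*t) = (t + 2)*(t + 3)*(t)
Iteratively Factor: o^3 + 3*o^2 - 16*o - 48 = (o - 4)*(o^2 + 7*o + 12) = (o - 4)*(o + 4)*(o + 3)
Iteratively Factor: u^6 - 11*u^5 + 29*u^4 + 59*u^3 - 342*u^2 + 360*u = (u - 3)*(u^5 - 8*u^4 + 5*u^3 + 74*u^2 - 120*u) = (u - 5)*(u - 3)*(u^4 - 3*u^3 - 10*u^2 + 24*u) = u*(u - 5)*(u - 3)*(u^3 - 3*u^2 - 10*u + 24) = u*(u - 5)*(u - 4)*(u - 3)*(u^2 + u - 6) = u*(u - 5)*(u - 4)*(u - 3)*(u - 2)*(u + 3)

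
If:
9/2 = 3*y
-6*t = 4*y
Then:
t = -1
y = 3/2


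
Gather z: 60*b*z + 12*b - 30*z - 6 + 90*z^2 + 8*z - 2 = 12*b + 90*z^2 + z*(60*b - 22) - 8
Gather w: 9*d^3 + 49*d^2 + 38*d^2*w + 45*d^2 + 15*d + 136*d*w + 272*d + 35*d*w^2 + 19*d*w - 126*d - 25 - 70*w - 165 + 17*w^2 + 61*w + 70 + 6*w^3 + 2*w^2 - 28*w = 9*d^3 + 94*d^2 + 161*d + 6*w^3 + w^2*(35*d + 19) + w*(38*d^2 + 155*d - 37) - 120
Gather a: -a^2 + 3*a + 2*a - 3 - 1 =-a^2 + 5*a - 4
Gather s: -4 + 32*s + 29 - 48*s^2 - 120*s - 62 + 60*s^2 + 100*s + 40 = 12*s^2 + 12*s + 3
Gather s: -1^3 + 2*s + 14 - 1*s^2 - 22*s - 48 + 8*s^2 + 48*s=7*s^2 + 28*s - 35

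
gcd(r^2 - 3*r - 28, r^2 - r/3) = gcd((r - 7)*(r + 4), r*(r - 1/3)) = 1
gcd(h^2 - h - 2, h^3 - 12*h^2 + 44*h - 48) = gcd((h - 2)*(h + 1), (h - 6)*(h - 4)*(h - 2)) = h - 2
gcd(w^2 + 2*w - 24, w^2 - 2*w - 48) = w + 6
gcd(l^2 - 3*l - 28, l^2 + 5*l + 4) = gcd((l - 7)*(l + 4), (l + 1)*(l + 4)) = l + 4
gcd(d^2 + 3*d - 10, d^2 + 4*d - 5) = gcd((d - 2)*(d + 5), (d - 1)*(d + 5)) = d + 5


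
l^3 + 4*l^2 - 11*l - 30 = (l - 3)*(l + 2)*(l + 5)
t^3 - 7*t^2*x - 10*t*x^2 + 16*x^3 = (t - 8*x)*(t - x)*(t + 2*x)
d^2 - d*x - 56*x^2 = (d - 8*x)*(d + 7*x)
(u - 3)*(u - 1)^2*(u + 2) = u^4 - 3*u^3 - 3*u^2 + 11*u - 6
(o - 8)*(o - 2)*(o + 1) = o^3 - 9*o^2 + 6*o + 16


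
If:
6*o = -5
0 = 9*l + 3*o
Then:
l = 5/18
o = -5/6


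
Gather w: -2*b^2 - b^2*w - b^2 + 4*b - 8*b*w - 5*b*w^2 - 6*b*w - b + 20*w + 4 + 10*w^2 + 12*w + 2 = -3*b^2 + 3*b + w^2*(10 - 5*b) + w*(-b^2 - 14*b + 32) + 6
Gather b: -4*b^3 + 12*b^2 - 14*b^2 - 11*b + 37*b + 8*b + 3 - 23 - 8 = -4*b^3 - 2*b^2 + 34*b - 28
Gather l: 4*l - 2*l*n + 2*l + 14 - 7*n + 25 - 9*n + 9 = l*(6 - 2*n) - 16*n + 48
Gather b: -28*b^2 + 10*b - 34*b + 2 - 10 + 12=-28*b^2 - 24*b + 4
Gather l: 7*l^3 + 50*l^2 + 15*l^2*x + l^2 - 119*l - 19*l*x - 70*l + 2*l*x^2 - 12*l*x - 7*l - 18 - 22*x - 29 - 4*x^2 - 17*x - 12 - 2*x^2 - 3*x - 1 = 7*l^3 + l^2*(15*x + 51) + l*(2*x^2 - 31*x - 196) - 6*x^2 - 42*x - 60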